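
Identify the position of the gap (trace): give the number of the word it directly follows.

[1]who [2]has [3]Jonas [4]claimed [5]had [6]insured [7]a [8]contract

The displaced element is "who" (word 1).
It is linked across 1 clause boundary (Ø).
It functions as the subject of "insured", so the gap sits immediately after word 4 ("claimed").
Base order: Jonas has claimed that who had insured a contract.

4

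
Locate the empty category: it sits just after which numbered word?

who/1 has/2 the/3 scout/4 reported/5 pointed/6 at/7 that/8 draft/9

The displaced element is "who" (word 1).
It is linked across 1 clause boundary (Ø).
It functions as the subject of "pointed", so the gap sits immediately after word 5 ("reported").
Base order: The scout has reported that who pointed at that draft.

5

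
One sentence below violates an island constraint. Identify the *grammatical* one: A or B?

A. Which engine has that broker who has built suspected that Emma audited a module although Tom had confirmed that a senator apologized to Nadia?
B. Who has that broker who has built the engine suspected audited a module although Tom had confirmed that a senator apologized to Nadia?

In A, the wh-phrase is extracted from inside a complex-NP island (relative clause) (introduced by "who"), which blocks movement.
In B, the extraction path crosses only that-complement boundaries, which are transparent.
So B is grammatical.

B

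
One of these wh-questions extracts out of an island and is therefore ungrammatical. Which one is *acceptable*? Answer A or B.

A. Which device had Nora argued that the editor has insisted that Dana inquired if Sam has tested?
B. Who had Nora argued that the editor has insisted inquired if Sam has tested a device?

B

In A, the wh-phrase is extracted from inside a wh-island (introduced by "if"), which blocks movement.
In B, the extraction path crosses only that-complement boundaries, which are transparent.
So B is grammatical.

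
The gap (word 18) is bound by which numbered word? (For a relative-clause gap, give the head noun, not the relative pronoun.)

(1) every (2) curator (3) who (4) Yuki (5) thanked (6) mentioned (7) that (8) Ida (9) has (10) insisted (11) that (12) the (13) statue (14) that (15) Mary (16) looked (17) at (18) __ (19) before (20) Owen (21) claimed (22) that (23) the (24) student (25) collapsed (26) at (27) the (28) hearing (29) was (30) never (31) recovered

13

The gap at 18 is the prepositional object of "looked", inside a relative clause.
The relative pronoun is "that" (word 14); it is bound by the head noun immediately before it.
Its filler is the head noun "statue", at word 13.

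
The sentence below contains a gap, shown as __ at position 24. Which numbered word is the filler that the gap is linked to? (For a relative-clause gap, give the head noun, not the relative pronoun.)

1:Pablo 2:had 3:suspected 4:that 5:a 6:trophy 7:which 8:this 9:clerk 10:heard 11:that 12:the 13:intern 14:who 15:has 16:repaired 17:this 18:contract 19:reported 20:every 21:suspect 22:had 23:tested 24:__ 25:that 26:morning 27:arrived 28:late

6

The gap at 24 is the object of "tested", inside a relative clause.
The relative pronoun is "which" (word 7); it is bound by the head noun immediately before it.
Its filler is the head noun "trophy", at word 6.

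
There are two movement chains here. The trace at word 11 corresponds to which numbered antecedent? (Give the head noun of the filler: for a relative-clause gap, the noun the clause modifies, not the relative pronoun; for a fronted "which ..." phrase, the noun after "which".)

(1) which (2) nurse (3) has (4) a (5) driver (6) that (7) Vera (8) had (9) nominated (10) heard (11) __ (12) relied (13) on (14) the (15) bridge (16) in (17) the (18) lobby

The marked gap is the subject of "relied".
Its filler is the fronted wh-phrase "which nurse", at word 2.
(The other dependency links word 5 to a gap after word 9.)

2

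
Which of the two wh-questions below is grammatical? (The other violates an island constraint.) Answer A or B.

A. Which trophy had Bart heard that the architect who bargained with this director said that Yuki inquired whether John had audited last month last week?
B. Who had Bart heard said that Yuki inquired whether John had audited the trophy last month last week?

B

In A, the wh-phrase is extracted from inside a wh-island (introduced by "whether"), which blocks movement.
In B, the extraction path crosses only that-complement boundaries, which are transparent.
So B is grammatical.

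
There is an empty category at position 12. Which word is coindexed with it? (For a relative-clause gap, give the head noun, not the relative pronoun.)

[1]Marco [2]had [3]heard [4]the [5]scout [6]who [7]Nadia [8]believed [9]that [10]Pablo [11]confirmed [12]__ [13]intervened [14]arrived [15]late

The gap at 12 is the subject of "intervened", inside a relative clause.
The relative pronoun is "who" (word 6); it is bound by the head noun immediately before it.
Its filler is the head noun "scout", at word 5.

5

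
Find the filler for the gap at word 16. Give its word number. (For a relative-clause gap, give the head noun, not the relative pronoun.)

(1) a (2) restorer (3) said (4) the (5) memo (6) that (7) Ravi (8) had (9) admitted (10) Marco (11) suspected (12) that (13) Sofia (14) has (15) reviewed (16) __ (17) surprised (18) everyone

The gap at 16 is the object of "reviewed", inside a relative clause.
The relative pronoun is "that" (word 6); it is bound by the head noun immediately before it.
Its filler is the head noun "memo", at word 5.

5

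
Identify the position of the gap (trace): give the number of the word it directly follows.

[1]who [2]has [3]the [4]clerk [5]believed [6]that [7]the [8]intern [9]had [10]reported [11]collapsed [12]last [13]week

10

The displaced element is "who" (word 1).
It is linked across 2 clause boundaries (that → Ø).
It functions as the subject of "collapsed", so the gap sits immediately after word 10 ("reported").
Base order: The clerk has believed that the intern had reported who collapsed last week.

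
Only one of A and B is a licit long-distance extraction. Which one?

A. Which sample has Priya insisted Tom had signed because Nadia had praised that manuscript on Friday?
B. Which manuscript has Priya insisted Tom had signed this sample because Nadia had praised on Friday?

A

In B, the wh-phrase is extracted from inside an adjunct island (introduced by "because"), which blocks movement.
In A, the extraction path crosses only that-complement boundaries, which are transparent.
So A is grammatical.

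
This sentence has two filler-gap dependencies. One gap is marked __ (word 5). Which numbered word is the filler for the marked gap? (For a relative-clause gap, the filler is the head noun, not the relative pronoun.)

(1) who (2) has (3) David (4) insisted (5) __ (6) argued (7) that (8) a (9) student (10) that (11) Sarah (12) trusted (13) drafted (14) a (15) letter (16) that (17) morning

The marked gap is the subject of "argued".
Its filler is the fronted wh-phrase "who", at word 1.
(The other dependency links word 9 to a gap after word 12.)

1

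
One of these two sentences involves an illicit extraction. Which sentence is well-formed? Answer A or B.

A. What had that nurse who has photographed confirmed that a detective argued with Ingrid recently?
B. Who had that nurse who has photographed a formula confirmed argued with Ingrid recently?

B

In A, the wh-phrase is extracted from inside a complex-NP island (relative clause) (introduced by "who"), which blocks movement.
In B, the extraction path crosses only that-complement boundaries, which are transparent.
So B is grammatical.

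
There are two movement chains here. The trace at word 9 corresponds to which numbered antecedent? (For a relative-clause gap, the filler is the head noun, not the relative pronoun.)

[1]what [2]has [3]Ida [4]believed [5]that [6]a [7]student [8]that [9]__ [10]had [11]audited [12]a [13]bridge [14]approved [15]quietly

The marked gap is inside the relative clause, the subject of "audited".
Its filler is the head noun "student" (via "that"), at word 7.
(The other dependency links word 1 to a gap after word 14.)

7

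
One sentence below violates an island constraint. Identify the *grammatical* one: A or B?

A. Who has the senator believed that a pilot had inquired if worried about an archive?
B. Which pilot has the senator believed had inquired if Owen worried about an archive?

B

In A, the wh-phrase is extracted from inside a wh-island (introduced by "if"), which blocks movement.
In B, the extraction path crosses only that-complement boundaries, which are transparent.
So B is grammatical.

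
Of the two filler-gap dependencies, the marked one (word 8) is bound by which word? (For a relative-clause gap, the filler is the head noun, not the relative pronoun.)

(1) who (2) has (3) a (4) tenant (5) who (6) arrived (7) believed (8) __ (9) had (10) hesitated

The marked gap is the subject of "hesitated".
Its filler is the fronted wh-phrase "who", at word 1.
(The other dependency links word 4 to a gap after word 5.)

1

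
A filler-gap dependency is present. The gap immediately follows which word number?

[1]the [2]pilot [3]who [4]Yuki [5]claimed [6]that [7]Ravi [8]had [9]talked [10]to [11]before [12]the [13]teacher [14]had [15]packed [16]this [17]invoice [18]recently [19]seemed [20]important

10

The displaced element is "the pilot" (word 2).
It is linked across 1 clause boundary (that).
It functions as the object of the preposition "to" of "talked", so the gap sits immediately after word 10 ("to").
Base order: Yuki claimed that Ravi had talked to the pilot before the teacher had packed this invoice recently.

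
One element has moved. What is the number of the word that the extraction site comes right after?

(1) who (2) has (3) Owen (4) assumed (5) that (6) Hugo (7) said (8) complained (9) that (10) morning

The displaced element is "who" (word 1).
It is linked across 2 clause boundaries (that → Ø).
It functions as the subject of "complained", so the gap sits immediately after word 7 ("said").
Base order: Owen has assumed that Hugo said that who complained that morning.

7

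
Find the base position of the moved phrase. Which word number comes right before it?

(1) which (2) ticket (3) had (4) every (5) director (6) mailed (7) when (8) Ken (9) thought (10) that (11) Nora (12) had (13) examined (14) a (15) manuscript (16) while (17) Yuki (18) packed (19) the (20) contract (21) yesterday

The displaced element is "which ticket" (word 2).
It functions as the direct object of "mailed", so the gap sits immediately after word 6 ("mailed").
Base order: Every director had mailed which ticket when Ken thought that Nora had examined a manuscript while Yuki packed the contract yesterday.

6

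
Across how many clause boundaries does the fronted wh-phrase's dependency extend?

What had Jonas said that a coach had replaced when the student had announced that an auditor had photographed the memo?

"what" is extracted from the object of "replaced".
Boundaries crossed, outermost first: [that] — 1 in total.

1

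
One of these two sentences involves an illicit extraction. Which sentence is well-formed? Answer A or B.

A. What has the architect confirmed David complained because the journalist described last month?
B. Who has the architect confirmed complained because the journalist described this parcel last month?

B

In A, the wh-phrase is extracted from inside an adjunct island (introduced by "because"), which blocks movement.
In B, the extraction path crosses only that-complement boundaries, which are transparent.
So B is grammatical.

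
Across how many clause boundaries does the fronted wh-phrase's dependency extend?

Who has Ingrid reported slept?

"who" is extracted from the subject of "slept".
Boundaries crossed, outermost first: [Ø] — 1 in total.

1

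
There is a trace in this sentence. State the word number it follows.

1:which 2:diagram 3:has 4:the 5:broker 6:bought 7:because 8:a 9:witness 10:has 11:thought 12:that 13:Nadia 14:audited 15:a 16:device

6

The displaced element is "which diagram" (word 2).
It functions as the direct object of "bought", so the gap sits immediately after word 6 ("bought").
Base order: The broker has bought which diagram because a witness has thought that Nadia audited a device.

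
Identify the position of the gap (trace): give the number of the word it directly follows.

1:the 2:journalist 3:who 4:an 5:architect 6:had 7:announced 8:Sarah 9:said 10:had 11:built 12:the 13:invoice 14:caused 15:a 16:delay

9

The displaced element is "the journalist" (word 2).
It is linked across 2 clause boundaries (Ø → Ø).
It functions as the subject of "built", so the gap sits immediately after word 9 ("said").
Base order: An architect had announced Sarah said that the journalist had built the invoice.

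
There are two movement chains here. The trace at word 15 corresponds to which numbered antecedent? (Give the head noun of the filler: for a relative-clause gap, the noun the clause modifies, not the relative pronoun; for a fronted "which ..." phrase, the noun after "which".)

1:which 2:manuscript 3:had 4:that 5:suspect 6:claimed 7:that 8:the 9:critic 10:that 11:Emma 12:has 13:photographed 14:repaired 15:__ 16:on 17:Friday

The marked gap is the direct object of "repaired".
Its filler is the fronted wh-phrase "which manuscript", at word 2.
(The other dependency links word 9 to a gap after word 13.)

2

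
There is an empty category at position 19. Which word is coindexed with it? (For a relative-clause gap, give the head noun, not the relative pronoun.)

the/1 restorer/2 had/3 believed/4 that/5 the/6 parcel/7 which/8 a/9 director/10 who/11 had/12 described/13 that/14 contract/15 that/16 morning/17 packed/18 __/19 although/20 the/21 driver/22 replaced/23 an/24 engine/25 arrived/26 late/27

7

The gap at 19 is the object of "packed", inside a relative clause.
The relative pronoun is "which" (word 8); it is bound by the head noun immediately before it.
Its filler is the head noun "parcel", at word 7.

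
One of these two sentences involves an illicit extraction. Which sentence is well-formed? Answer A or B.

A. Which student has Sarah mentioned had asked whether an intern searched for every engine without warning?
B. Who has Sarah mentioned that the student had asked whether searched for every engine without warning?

A

In B, the wh-phrase is extracted from inside a wh-island (introduced by "whether"), which blocks movement.
In A, the extraction path crosses only that-complement boundaries, which are transparent.
So A is grammatical.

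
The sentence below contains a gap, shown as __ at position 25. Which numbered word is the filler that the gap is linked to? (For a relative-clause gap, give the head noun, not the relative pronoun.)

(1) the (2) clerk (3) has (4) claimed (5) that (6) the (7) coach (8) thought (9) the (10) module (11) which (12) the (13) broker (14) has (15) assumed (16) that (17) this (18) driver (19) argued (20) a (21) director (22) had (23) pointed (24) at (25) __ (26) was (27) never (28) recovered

10

The gap at 25 is the prepositional object of "pointed", inside a relative clause.
The relative pronoun is "which" (word 11); it is bound by the head noun immediately before it.
Its filler is the head noun "module", at word 10.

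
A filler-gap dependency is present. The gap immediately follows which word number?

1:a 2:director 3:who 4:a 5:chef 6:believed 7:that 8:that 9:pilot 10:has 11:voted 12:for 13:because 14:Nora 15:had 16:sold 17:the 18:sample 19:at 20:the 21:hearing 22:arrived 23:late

12

The displaced element is "a director" (word 2).
It is linked across 1 clause boundary (that).
It functions as the object of the preposition "for" of "voted", so the gap sits immediately after word 12 ("for").
Base order: A chef believed that that pilot has voted for a director because Nora had sold the sample at the hearing.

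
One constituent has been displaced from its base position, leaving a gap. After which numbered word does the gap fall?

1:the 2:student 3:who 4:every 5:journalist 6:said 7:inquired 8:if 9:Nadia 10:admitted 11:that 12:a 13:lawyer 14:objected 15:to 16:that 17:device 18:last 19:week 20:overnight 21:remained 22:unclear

6

The displaced element is "the student" (word 2).
It is linked across 1 clause boundary (Ø).
It functions as the subject of "inquired", so the gap sits immediately after word 6 ("said").
Base order: Every journalist said that the student inquired if Nadia admitted that a lawyer objected to that device last week overnight.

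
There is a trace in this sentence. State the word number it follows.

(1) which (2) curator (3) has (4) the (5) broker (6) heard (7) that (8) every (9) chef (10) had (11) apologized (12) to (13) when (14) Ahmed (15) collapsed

The displaced element is "which curator" (word 2).
It is linked across 1 clause boundary (that).
It functions as the object of the preposition "to" of "apologized", so the gap sits immediately after word 12 ("to").
Base order: The broker has heard that every chef had apologized to which curator when Ahmed collapsed.

12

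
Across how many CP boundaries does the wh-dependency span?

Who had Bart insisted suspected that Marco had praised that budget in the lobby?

"who" is extracted from the subject of "suspected".
Boundaries crossed, outermost first: [Ø] — 1 in total.

1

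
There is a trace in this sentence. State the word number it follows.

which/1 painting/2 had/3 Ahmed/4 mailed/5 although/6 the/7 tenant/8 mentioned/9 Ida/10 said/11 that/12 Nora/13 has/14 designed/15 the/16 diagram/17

The displaced element is "which painting" (word 2).
It functions as the direct object of "mailed", so the gap sits immediately after word 5 ("mailed").
Base order: Ahmed had mailed which painting although the tenant mentioned Ida said that Nora has designed the diagram.

5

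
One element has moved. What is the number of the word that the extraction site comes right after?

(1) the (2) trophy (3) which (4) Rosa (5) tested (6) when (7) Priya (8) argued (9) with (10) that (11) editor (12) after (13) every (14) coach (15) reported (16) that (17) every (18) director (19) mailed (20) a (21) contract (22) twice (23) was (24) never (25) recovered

The displaced element is "the trophy" (word 2).
It functions as the direct object of "tested", so the gap sits immediately after word 5 ("tested").
Base order: Rosa tested the trophy when Priya argued with that editor after every coach reported that every director mailed a contract twice.

5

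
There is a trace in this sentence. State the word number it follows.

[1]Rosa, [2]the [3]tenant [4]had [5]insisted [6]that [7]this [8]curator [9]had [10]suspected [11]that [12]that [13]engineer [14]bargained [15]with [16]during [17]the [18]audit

15

The displaced element is "Rosa" (word 1).
It is linked across 2 clause boundaries (that → that).
It functions as the object of the preposition "with" of "bargained", so the gap sits immediately after word 15 ("with").
Base order: The tenant had insisted that this curator had suspected that that engineer bargained with Rosa during the audit.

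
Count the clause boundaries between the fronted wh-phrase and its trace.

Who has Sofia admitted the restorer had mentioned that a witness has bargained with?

2

"who" is extracted from the PP object of "bargained".
Boundaries crossed, outermost first: [Ø], [that] — 2 in total.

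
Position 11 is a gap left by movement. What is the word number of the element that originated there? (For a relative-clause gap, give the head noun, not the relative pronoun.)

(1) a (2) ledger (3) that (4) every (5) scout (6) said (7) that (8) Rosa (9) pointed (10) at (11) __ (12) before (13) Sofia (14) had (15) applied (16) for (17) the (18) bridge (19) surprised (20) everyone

The gap at 11 is the prepositional object of "pointed", inside a relative clause.
The relative pronoun is "that" (word 3); it is bound by the head noun immediately before it.
Its filler is the head noun "ledger", at word 2.

2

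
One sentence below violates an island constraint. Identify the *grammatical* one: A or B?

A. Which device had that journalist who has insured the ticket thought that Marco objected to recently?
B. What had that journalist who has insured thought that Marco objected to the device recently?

In B, the wh-phrase is extracted from inside a complex-NP island (relative clause) (introduced by "who"), which blocks movement.
In A, the extraction path crosses only that-complement boundaries, which are transparent.
So A is grammatical.

A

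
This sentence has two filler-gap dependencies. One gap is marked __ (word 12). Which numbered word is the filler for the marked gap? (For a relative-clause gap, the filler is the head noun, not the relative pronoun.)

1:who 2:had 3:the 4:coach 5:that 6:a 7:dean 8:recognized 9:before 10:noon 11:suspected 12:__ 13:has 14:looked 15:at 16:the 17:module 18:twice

1

The marked gap is the subject of "looked".
Its filler is the fronted wh-phrase "who", at word 1.
(The other dependency links word 4 to a gap after word 8.)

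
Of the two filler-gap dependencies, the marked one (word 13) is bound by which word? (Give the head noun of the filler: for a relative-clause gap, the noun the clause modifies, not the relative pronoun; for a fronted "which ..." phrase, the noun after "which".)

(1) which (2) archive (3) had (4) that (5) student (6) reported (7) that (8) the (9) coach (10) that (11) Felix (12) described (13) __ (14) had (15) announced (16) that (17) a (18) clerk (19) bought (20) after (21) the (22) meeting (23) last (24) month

The marked gap is inside the relative clause, the direct object of "described".
Its filler is the head noun "coach" (via "that"), at word 9.
(The other dependency links word 2 to a gap after word 19.)

9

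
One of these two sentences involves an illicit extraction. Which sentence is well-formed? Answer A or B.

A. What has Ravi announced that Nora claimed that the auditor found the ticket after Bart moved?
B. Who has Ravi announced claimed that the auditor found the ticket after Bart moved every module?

B

In A, the wh-phrase is extracted from inside an adjunct island (introduced by "after"), which blocks movement.
In B, the extraction path crosses only that-complement boundaries, which are transparent.
So B is grammatical.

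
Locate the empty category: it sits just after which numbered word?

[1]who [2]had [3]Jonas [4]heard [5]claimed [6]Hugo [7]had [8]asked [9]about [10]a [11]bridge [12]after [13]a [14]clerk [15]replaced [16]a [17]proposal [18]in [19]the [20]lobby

The displaced element is "who" (word 1).
It is linked across 1 clause boundary (Ø).
It functions as the subject of "claimed", so the gap sits immediately after word 4 ("heard").
Base order: Jonas had heard that who claimed Hugo had asked about a bridge after a clerk replaced a proposal in the lobby.

4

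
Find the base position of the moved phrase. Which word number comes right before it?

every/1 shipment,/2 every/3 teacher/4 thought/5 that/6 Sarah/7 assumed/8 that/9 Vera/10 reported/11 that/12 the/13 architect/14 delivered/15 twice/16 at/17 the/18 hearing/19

The displaced element is "every shipment" (word 2).
It is linked across 3 clause boundaries (that → that → that).
It functions as the direct object of "delivered", so the gap sits immediately after word 15 ("delivered").
Base order: Every teacher thought that Sarah assumed that Vera reported that the architect delivered every shipment twice at the hearing.

15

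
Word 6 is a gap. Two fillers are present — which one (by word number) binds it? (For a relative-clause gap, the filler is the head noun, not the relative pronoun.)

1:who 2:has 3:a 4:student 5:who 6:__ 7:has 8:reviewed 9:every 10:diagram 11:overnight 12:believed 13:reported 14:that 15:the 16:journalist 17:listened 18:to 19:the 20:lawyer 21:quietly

The marked gap is inside the relative clause, the subject of "reviewed".
Its filler is the head noun "student" (via "who"), at word 4.
(The other dependency links word 1 to a gap after word 12.)

4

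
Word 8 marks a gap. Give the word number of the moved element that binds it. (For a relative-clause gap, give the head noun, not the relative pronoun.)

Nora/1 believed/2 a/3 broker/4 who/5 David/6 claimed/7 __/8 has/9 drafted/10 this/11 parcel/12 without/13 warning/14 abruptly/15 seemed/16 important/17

The gap at 8 is the subject of "drafted", inside a relative clause.
The relative pronoun is "who" (word 5); it is bound by the head noun immediately before it.
Its filler is the head noun "broker", at word 4.

4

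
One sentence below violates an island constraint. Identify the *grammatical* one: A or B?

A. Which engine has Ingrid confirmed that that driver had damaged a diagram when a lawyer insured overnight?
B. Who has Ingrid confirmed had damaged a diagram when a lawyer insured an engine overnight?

B

In A, the wh-phrase is extracted from inside an adjunct island (introduced by "when"), which blocks movement.
In B, the extraction path crosses only that-complement boundaries, which are transparent.
So B is grammatical.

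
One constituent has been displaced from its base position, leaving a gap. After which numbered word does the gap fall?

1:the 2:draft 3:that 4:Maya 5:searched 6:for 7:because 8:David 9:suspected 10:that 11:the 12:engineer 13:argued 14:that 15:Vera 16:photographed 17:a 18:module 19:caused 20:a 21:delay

The displaced element is "the draft" (word 2).
It functions as the object of the preposition "for" of "searched", so the gap sits immediately after word 6 ("for").
Base order: Maya searched for the draft because David suspected that the engineer argued that Vera photographed a module.

6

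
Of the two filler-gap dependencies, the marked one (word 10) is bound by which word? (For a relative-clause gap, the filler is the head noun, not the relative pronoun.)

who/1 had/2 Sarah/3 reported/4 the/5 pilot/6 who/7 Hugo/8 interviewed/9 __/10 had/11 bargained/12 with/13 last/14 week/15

The marked gap is inside the relative clause, the direct object of "interviewed".
Its filler is the head noun "pilot" (via "who"), at word 6.
(The other dependency links word 1 to a gap after word 13.)

6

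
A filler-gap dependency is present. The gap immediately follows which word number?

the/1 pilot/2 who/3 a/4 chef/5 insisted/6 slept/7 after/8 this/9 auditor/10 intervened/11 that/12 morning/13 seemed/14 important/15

The displaced element is "the pilot" (word 2).
It is linked across 1 clause boundary (Ø).
It functions as the subject of "slept", so the gap sits immediately after word 6 ("insisted").
Base order: A chef insisted the pilot slept after this auditor intervened that morning.

6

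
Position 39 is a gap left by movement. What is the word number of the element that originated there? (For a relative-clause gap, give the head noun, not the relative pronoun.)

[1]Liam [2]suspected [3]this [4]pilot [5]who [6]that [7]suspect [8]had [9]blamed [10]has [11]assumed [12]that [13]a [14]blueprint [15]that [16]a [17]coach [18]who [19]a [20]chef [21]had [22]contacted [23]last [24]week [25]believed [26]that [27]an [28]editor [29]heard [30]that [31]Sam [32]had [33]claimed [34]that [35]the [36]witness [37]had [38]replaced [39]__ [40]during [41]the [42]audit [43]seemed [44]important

14

The gap at 39 is the object of "replaced", inside a relative clause.
The relative pronoun is "that" (word 15); it is bound by the head noun immediately before it.
Its filler is the head noun "blueprint", at word 14.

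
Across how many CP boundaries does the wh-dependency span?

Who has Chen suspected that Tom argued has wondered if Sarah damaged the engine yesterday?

2

"who" is extracted from the subject of "wondered".
Boundaries crossed, outermost first: [that], [Ø] — 2 in total.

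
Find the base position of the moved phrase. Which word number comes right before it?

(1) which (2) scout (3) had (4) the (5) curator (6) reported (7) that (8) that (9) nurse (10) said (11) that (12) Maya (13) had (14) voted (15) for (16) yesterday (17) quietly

15

The displaced element is "which scout" (word 2).
It is linked across 2 clause boundaries (that → that).
It functions as the object of the preposition "for" of "voted", so the gap sits immediately after word 15 ("for").
Base order: The curator had reported that that nurse said that Maya had voted for which scout yesterday quietly.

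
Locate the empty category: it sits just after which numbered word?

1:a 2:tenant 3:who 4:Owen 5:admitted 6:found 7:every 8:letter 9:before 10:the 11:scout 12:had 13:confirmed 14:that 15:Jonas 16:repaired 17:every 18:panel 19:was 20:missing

5

The displaced element is "a tenant" (word 2).
It is linked across 1 clause boundary (Ø).
It functions as the subject of "found", so the gap sits immediately after word 5 ("admitted").
Base order: Owen admitted that a tenant found every letter before the scout had confirmed that Jonas repaired every panel.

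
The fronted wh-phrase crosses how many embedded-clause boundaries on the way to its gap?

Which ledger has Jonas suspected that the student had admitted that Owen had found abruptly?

2

"which ledger" is extracted from the object of "found".
Boundaries crossed, outermost first: [that], [that] — 2 in total.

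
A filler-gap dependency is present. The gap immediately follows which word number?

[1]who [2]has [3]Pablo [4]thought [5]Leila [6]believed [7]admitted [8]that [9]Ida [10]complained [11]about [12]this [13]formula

6

The displaced element is "who" (word 1).
It is linked across 2 clause boundaries (Ø → Ø).
It functions as the subject of "admitted", so the gap sits immediately after word 6 ("believed").
Base order: Pablo has thought Leila believed who admitted that Ida complained about this formula.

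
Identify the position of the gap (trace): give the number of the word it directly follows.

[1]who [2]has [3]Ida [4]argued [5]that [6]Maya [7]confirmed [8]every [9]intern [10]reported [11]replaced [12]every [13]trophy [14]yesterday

The displaced element is "who" (word 1).
It is linked across 3 clause boundaries (that → Ø → Ø).
It functions as the subject of "replaced", so the gap sits immediately after word 10 ("reported").
Base order: Ida has argued that Maya confirmed every intern reported who replaced every trophy yesterday.

10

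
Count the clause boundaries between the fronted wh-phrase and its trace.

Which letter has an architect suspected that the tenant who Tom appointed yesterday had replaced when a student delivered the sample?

"which letter" is extracted from the object of "replaced".
Boundaries crossed, outermost first: [that] — 1 in total.

1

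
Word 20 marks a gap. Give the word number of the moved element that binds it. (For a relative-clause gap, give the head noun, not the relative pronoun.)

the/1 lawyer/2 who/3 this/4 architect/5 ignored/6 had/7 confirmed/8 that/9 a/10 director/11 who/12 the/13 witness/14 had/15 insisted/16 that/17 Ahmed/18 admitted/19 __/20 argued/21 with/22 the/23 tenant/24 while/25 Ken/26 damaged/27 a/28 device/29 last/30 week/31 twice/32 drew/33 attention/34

11

The gap at 20 is the subject of "argued", inside a relative clause.
The relative pronoun is "who" (word 12); it is bound by the head noun immediately before it.
Its filler is the head noun "director", at word 11.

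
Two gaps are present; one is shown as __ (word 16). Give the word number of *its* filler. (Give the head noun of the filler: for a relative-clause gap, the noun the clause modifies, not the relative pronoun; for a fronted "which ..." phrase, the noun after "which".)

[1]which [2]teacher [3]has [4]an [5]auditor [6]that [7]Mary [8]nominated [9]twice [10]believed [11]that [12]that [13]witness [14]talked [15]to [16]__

2

The marked gap is the object of the preposition "to" of "talked".
Its filler is the fronted wh-phrase "which teacher", at word 2.
(The other dependency links word 5 to a gap after word 8.)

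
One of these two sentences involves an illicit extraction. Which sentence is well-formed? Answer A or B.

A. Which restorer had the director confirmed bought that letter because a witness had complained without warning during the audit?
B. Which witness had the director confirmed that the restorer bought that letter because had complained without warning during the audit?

A

In B, the wh-phrase is extracted from inside an adjunct island (introduced by "because"), which blocks movement.
In A, the extraction path crosses only that-complement boundaries, which are transparent.
So A is grammatical.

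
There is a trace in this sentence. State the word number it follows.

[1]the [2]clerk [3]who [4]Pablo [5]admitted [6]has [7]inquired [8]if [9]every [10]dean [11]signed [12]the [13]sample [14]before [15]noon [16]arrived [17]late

5

The displaced element is "the clerk" (word 2).
It is linked across 1 clause boundary (Ø).
It functions as the subject of "inquired", so the gap sits immediately after word 5 ("admitted").
Base order: Pablo admitted the clerk has inquired if every dean signed the sample before noon.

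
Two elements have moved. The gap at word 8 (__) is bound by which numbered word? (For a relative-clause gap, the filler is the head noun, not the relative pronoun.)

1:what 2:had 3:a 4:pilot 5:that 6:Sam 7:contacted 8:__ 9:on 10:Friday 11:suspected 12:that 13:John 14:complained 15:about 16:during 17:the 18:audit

4

The marked gap is inside the relative clause, the direct object of "contacted".
Its filler is the head noun "pilot" (via "that"), at word 4.
(The other dependency links word 1 to a gap after word 15.)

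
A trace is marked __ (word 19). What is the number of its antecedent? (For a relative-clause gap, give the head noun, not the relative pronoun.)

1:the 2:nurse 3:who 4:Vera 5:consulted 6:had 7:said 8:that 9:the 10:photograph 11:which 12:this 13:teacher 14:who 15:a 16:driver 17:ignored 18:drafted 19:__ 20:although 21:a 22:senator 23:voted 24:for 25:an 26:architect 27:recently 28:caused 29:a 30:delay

The gap at 19 is the object of "drafted", inside a relative clause.
The relative pronoun is "which" (word 11); it is bound by the head noun immediately before it.
Its filler is the head noun "photograph", at word 10.

10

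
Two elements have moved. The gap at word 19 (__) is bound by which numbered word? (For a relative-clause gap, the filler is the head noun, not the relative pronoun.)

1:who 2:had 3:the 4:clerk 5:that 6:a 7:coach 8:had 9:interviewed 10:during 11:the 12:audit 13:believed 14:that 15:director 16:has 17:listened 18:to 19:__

The marked gap is the object of the preposition "to" of "listened".
Its filler is the fronted wh-phrase "who", at word 1.
(The other dependency links word 4 to a gap after word 9.)

1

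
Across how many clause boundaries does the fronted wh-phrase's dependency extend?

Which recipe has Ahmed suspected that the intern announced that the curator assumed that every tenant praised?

3

"which recipe" is extracted from the object of "praised".
Boundaries crossed, outermost first: [that], [that], [that] — 3 in total.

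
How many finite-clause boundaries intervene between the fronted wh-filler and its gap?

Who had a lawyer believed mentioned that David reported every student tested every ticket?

"who" is extracted from the subject of "mentioned".
Boundaries crossed, outermost first: [Ø] — 1 in total.

1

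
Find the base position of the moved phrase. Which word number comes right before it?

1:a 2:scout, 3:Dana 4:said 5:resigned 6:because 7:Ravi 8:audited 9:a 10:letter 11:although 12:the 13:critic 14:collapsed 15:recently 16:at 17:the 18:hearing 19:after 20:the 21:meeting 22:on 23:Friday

The displaced element is "a scout" (word 2).
It is linked across 1 clause boundary (Ø).
It functions as the subject of "resigned", so the gap sits immediately after word 4 ("said").
Base order: Dana said that a scout resigned because Ravi audited a letter although the critic collapsed recently at the hearing after the meeting on Friday.

4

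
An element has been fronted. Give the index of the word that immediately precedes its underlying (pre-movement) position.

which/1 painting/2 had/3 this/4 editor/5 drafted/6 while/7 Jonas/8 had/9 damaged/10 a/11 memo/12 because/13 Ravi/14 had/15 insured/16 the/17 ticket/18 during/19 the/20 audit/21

6

The displaced element is "which painting" (word 2).
It functions as the direct object of "drafted", so the gap sits immediately after word 6 ("drafted").
Base order: This editor had drafted which painting while Jonas had damaged a memo because Ravi had insured the ticket during the audit.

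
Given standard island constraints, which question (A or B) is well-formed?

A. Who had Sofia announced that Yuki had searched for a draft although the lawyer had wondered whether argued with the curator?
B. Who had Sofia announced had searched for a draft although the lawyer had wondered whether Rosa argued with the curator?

B

In A, the wh-phrase is extracted from inside an adjunct island (introduced by "although"), which blocks movement.
In B, the extraction path crosses only that-complement boundaries, which are transparent.
So B is grammatical.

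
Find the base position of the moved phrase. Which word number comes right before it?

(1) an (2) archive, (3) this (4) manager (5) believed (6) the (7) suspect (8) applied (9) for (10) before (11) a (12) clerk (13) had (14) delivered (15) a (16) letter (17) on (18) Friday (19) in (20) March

The displaced element is "an archive" (word 2).
It is linked across 1 clause boundary (Ø).
It functions as the object of the preposition "for" of "applied", so the gap sits immediately after word 9 ("for").
Base order: This manager believed the suspect applied for an archive before a clerk had delivered a letter on Friday in March.

9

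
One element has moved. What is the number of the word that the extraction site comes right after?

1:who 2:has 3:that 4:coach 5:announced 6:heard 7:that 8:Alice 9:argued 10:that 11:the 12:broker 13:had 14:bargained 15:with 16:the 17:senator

5

The displaced element is "who" (word 1).
It is linked across 1 clause boundary (Ø).
It functions as the subject of "heard", so the gap sits immediately after word 5 ("announced").
Base order: That coach has announced that who heard that Alice argued that the broker had bargained with the senator.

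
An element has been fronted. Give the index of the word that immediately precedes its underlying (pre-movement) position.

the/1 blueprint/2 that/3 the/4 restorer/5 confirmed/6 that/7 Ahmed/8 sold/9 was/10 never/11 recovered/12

The displaced element is "the blueprint" (word 2).
It is linked across 1 clause boundary (that).
It functions as the direct object of "sold", so the gap sits immediately after word 9 ("sold").
Base order: The restorer confirmed that Ahmed sold the blueprint.

9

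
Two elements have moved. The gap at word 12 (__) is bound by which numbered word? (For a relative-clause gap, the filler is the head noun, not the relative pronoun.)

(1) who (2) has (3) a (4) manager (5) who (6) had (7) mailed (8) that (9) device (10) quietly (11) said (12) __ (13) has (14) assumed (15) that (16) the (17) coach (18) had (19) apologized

1

The marked gap is the subject of "assumed".
Its filler is the fronted wh-phrase "who", at word 1.
(The other dependency links word 4 to a gap after word 5.)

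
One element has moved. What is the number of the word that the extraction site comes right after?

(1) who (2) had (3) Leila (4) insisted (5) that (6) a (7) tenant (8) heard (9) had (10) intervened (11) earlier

The displaced element is "who" (word 1).
It is linked across 2 clause boundaries (that → Ø).
It functions as the subject of "intervened", so the gap sits immediately after word 8 ("heard").
Base order: Leila had insisted that a tenant heard that who had intervened earlier.

8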